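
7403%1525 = 1303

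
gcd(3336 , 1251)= 417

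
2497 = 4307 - 1810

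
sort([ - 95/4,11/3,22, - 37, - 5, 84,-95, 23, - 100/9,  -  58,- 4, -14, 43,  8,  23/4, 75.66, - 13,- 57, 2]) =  [ - 95, - 58, - 57, - 37, - 95/4, - 14, - 13, - 100/9, - 5, - 4, 2, 11/3,23/4,8,22, 23, 43,75.66, 84] 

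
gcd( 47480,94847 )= 1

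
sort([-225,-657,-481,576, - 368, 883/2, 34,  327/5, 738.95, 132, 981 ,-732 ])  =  [-732, - 657, - 481,-368, - 225, 34,327/5, 132,883/2  ,  576 , 738.95, 981 ] 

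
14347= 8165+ 6182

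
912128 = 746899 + 165229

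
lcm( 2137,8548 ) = 8548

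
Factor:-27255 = -3^1*5^1*23^1  *79^1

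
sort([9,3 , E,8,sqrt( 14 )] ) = [E,3,sqrt( 14 ),8,9]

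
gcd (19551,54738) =3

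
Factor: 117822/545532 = 2^(- 1)*13^( - 2 ) * 73^1=73/338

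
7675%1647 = 1087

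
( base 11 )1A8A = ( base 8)5117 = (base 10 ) 2639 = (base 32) 2IF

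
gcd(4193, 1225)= 7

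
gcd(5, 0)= 5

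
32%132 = 32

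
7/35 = 1/5= 0.20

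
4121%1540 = 1041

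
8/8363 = 8/8363 = 0.00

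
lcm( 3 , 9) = 9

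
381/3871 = 381/3871 = 0.10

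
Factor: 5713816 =2^3*714227^1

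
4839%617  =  520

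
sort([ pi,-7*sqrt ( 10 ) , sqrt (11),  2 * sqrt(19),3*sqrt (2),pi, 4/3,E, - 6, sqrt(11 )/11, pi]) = [ - 7*sqrt(10 ), - 6,sqrt( 11)/11,  4/3,  E,pi,pi, pi, sqrt(11), 3*sqrt(2), 2*sqrt ( 19) ] 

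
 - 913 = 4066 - 4979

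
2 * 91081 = 182162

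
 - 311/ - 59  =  311/59 = 5.27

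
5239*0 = 0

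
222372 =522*426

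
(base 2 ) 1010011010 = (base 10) 666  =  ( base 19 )1g1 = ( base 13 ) 3c3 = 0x29A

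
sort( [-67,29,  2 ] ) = [ - 67,2,  29 ] 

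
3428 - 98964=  - 95536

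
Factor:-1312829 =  - 7^1 * 187547^1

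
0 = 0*5014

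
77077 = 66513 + 10564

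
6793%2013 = 754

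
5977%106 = 41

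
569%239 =91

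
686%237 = 212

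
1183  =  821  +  362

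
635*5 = 3175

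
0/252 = 0 = 0.00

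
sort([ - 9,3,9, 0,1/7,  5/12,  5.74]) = [ - 9,0,1/7,  5/12, 3, 5.74,  9] 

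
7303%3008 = 1287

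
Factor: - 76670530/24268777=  - 2^1*5^1  *  13^( -1 )*73^(-1 ) * 107^( - 1)*239^(-1 )*7667053^1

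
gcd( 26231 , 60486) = 17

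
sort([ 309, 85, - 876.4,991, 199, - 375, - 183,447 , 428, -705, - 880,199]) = [ - 880, - 876.4,  -  705, - 375 , - 183, 85, 199, 199, 309,428 , 447, 991]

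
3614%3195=419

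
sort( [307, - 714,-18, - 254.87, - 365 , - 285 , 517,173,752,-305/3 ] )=[ - 714, - 365, - 285 , - 254.87, - 305/3, - 18,173,307,517, 752]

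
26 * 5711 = 148486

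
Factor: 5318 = 2^1*2659^1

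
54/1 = 54 = 54.00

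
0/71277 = 0 =0.00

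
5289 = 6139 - 850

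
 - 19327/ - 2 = 19327/2 = 9663.50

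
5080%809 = 226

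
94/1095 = 94/1095=0.09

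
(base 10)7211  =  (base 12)420b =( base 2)1110000101011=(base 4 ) 1300223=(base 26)AH9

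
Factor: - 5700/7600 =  - 2^( - 2)*3^1 = - 3/4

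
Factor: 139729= 139729^1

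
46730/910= 51 + 32/91=51.35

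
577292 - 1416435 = -839143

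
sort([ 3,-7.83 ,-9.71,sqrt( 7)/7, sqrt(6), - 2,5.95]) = [ - 9.71,-7.83, -2 , sqrt( 7 )/7 , sqrt (6), 3 , 5.95]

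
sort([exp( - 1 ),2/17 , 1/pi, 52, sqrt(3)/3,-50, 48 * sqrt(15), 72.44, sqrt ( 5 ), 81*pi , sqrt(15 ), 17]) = [ - 50, 2/17,1/pi, exp( - 1 ), sqrt( 3 )/3, sqrt (5 ), sqrt( 15 ), 17, 52 , 72.44,48 * sqrt( 15),81* pi]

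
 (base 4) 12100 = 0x190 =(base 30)DA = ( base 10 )400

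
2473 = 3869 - 1396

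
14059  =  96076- 82017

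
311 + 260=571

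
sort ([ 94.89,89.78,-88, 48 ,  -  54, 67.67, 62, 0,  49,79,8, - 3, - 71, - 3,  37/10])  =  [ - 88, -71, - 54, - 3, - 3,0, 37/10, 8, 48,49,62,67.67,79 , 89.78, 94.89] 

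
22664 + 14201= 36865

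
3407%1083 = 158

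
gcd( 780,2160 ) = 60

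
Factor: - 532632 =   -  2^3*3^1*22193^1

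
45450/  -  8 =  - 22725/4 =- 5681.25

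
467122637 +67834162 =534956799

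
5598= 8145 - 2547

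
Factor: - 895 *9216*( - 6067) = 50042557440 = 2^10*3^2 * 5^1*179^1*6067^1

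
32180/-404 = -80+35/101= -79.65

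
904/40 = 113/5 = 22.60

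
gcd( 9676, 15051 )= 1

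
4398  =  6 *733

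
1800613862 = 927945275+872668587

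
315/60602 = 315/60602 = 0.01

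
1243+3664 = 4907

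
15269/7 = 2181 + 2/7 = 2181.29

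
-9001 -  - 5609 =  - 3392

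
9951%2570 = 2241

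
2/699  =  2/699= 0.00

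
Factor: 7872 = 2^6*3^1 * 41^1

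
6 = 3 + 3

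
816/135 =272/45 = 6.04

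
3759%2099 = 1660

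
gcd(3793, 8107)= 1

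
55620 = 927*60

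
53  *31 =1643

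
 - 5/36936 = - 5/36936 = -0.00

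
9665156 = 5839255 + 3825901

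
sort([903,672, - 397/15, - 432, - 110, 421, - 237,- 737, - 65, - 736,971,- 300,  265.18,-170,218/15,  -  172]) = [ - 737, - 736, - 432, - 300, - 237, - 172, - 170, - 110, - 65, - 397/15, 218/15,265.18,  421,672,903, 971]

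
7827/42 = 186+5/14  =  186.36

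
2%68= 2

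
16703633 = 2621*6373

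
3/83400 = 1/27800=0.00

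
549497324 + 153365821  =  702863145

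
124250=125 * 994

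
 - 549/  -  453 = 1 + 32/151= 1.21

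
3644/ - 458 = -1822/229 = -7.96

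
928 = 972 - 44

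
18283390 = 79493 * 230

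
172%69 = 34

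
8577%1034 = 305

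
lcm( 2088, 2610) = 10440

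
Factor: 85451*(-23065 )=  - 1970927315 = - 5^1 * 7^1*659^1 * 85451^1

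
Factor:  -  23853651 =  - 3^1* 139^1*57203^1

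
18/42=3/7 = 0.43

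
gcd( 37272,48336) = 24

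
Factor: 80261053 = 23^1*439^1*7949^1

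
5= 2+3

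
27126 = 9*3014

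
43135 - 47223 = - 4088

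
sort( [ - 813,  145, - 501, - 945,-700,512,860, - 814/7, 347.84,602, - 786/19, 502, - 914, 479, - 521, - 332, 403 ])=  [ - 945, - 914 ,  -  813, - 700,-521, - 501 , - 332 ,-814/7, - 786/19,145, 347.84, 403, 479, 502,512,602,860]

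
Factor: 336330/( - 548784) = - 505/824 = -2^( - 3)*5^1*101^1*103^( - 1)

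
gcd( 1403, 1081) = 23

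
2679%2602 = 77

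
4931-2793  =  2138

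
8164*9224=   75304736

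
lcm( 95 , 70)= 1330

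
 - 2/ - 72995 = 2/72995 = 0.00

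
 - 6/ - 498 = 1/83=0.01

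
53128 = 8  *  6641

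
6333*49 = 310317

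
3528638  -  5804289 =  - 2275651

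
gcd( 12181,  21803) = 1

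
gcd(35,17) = 1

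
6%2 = 0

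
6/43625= 6/43625 = 0.00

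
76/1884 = 19/471   =  0.04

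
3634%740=674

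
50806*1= 50806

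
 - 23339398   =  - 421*55438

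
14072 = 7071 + 7001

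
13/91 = 1/7=0.14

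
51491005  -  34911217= 16579788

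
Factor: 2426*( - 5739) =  - 2^1*3^1*1213^1*1913^1 = -13922814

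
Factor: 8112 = 2^4*3^1*13^2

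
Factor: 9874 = 2^1 * 4937^1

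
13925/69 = 13925/69 = 201.81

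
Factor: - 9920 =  - 2^6*5^1*31^1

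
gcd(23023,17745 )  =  91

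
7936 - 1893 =6043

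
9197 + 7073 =16270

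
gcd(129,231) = 3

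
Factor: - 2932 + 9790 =2^1*3^3*127^1 = 6858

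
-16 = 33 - 49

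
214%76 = 62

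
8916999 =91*97989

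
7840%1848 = 448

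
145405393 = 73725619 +71679774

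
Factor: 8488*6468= 54900384  =  2^5*3^1*7^2*11^1*1061^1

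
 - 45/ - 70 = 9/14 = 0.64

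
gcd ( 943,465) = 1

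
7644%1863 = 192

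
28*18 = 504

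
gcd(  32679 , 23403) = 3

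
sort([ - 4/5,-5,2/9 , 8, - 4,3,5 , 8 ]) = [-5,-4,-4/5,  2/9, 3, 5,  8 , 8 ]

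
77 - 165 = - 88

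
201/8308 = 3/124 = 0.02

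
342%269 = 73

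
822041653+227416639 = 1049458292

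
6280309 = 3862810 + 2417499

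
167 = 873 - 706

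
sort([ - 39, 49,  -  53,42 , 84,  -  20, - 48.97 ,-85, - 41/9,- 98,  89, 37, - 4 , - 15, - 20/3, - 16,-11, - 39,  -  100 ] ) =[  -  100, -98, - 85, - 53,-48.97, - 39, - 39, - 20 , - 16, - 15, - 11,-20/3,-41/9, - 4,37,  42, 49 , 84, 89]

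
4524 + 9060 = 13584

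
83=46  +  37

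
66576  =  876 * 76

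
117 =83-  - 34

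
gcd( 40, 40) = 40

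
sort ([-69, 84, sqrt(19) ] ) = [-69, sqrt(19 ), 84] 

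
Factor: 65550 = 2^1*3^1*5^2 * 19^1*23^1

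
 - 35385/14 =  - 5055/2=- 2527.50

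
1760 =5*352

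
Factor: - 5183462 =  - 2^1 * 2591731^1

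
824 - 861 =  - 37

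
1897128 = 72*26349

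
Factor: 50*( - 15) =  - 750 = - 2^1 *3^1*5^3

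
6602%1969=695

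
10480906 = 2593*4042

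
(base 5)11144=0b1100011111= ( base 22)1e7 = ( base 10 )799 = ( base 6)3411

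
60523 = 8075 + 52448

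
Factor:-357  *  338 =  - 120666 = -  2^1*3^1*7^1* 13^2*17^1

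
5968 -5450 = 518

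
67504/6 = 33752/3 = 11250.67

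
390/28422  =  65/4737= 0.01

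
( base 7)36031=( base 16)2443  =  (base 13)42c1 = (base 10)9283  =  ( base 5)244113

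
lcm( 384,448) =2688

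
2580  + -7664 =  - 5084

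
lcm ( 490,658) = 23030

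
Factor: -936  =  - 2^3*3^2*13^1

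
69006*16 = 1104096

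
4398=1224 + 3174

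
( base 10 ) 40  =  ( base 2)101000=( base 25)1F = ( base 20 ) 20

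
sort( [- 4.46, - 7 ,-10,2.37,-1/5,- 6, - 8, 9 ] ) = [ - 10,-8, - 7, - 6, - 4.46,  -  1/5,2.37, 9] 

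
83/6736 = 83/6736 = 0.01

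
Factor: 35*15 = 3^1 *5^2*7^1=   525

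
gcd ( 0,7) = 7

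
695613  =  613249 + 82364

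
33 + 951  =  984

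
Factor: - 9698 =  - 2^1*13^1*373^1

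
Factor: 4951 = 4951^1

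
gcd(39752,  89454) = 2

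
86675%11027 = 9486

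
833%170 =153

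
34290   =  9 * 3810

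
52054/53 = 982 + 8/53 = 982.15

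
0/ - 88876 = 0/1 =- 0.00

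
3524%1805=1719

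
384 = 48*8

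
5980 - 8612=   -  2632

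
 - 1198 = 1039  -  2237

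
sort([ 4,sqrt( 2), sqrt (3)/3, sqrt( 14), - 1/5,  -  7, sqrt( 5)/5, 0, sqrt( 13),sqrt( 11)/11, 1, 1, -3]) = [ - 7 , - 3, - 1/5, 0, sqrt (11)/11,  sqrt( 5)/5,  sqrt( 3)/3 , 1,1 , sqrt( 2), sqrt( 13 ), sqrt( 14), 4 ] 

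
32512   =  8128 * 4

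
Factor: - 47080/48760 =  - 11^1*23^( - 1)*53^( - 1)*107^1 = -1177/1219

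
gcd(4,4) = 4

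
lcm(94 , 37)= 3478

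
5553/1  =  5553 = 5553.00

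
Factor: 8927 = 79^1*113^1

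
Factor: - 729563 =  - 67^1*10889^1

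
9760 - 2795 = 6965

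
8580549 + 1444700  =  10025249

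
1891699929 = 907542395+984157534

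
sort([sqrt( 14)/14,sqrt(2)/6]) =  [ sqrt( 2)/6, sqrt(14)/14] 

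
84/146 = 42/73 = 0.58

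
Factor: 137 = 137^1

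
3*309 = 927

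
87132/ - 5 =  - 17427 + 3/5 = - 17426.40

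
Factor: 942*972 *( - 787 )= -2^3*3^6*157^1*787^1= - 720596088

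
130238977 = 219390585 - 89151608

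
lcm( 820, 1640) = 1640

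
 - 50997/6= -16999/2 = -8499.50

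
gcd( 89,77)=1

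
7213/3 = 7213/3 = 2404.33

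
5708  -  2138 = 3570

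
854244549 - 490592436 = 363652113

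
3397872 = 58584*58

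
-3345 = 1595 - 4940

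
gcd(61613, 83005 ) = 1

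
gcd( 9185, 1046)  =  1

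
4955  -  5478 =-523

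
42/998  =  21/499 =0.04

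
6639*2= 13278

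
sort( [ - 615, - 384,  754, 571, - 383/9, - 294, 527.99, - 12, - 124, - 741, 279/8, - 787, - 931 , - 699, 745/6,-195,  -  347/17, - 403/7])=[ - 931, - 787,-741, - 699, -615, - 384, - 294, - 195,-124, - 403/7,-383/9, - 347/17,-12, 279/8, 745/6, 527.99, 571, 754] 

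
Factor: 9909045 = 3^2*5^1*17^1*12953^1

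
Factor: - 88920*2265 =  - 201403800=-2^3*3^3*5^2*13^1*19^1*151^1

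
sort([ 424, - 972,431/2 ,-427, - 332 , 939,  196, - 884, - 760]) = [ - 972 , - 884,-760, - 427, - 332,196 , 431/2,424, 939 ]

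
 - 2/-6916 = 1/3458 = 0.00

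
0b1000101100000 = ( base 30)4S8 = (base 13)2042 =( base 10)4448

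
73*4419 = 322587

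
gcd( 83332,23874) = 2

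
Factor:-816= -2^4*  3^1*17^1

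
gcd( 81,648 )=81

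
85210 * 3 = 255630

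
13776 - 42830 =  - 29054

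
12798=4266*3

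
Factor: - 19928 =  - 2^3*47^1 * 53^1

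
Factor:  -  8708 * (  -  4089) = 2^2*3^1*7^1*29^1*47^1*311^1 = 35607012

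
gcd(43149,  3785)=757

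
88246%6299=60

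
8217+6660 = 14877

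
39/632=39/632 = 0.06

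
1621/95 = 1621/95 = 17.06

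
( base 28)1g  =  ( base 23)1L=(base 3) 1122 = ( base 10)44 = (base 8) 54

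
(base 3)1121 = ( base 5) 133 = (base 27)1g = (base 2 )101011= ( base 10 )43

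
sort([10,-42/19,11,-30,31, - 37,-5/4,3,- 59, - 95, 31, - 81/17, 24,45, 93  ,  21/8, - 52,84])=[-95,-59 , - 52, - 37, - 30,-81/17,-42/19, - 5/4,21/8,  3, 10,  11, 24, 31,31,45,84,  93]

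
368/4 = 92 = 92.00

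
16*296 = 4736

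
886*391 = 346426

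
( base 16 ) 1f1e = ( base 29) 9dk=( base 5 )223331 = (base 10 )7966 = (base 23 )F18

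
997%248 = 5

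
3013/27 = 111 + 16/27 = 111.59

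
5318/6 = 886+1/3  =  886.33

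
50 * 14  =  700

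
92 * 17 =1564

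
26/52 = 1/2=0.50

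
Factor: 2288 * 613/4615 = 2^4*5^( - 1)* 11^1 * 71^( - 1)*613^1 = 107888/355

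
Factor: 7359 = 3^1*11^1*223^1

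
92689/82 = 1130 + 29/82 = 1130.35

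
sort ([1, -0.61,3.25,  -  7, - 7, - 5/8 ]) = [- 7,-7,-5/8, - 0.61,1 , 3.25] 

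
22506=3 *7502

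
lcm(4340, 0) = 0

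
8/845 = 8/845 = 0.01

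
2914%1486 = 1428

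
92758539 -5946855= 86811684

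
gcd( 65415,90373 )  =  1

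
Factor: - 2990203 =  - 829^1 * 3607^1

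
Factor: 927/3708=1/4=2^( - 2 ) 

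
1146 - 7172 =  - 6026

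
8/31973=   8/31973 = 0.00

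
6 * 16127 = 96762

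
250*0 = 0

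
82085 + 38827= 120912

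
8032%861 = 283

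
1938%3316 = 1938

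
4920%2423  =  74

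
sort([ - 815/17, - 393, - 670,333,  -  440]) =[ - 670, - 440, - 393, - 815/17,333]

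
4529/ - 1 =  - 4529  +  0/1 = - 4529.00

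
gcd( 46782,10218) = 6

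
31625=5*6325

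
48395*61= 2952095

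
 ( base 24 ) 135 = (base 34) J7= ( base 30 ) ln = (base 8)1215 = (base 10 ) 653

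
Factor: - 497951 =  - 577^1*863^1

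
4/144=1/36=0.03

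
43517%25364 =18153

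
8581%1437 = 1396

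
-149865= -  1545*97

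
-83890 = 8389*( - 10 )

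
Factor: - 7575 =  - 3^1 * 5^2 * 101^1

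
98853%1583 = 707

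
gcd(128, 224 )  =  32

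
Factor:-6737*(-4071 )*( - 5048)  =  -138448098696 =-2^3*3^1*23^1*  59^1*631^1*6737^1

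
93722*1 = 93722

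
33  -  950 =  - 917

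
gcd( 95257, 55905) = 1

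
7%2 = 1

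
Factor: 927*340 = 2^2* 3^2*5^1 *17^1 * 103^1 =315180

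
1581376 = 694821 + 886555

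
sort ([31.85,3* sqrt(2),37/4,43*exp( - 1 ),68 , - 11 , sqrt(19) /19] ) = [-11,sqrt( 19)/19, 3*sqrt(2),37/4,43*exp (-1) , 31.85 , 68]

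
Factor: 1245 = 3^1*5^1*83^1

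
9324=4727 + 4597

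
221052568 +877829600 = 1098882168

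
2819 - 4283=-1464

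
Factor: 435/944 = 2^(-4 )*3^1*5^1*29^1 *59^( - 1 ) 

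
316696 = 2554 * 124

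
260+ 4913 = 5173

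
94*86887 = 8167378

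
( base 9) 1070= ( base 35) MM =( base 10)792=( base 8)1430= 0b1100011000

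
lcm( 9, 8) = 72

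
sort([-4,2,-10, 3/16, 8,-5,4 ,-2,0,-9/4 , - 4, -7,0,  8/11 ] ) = [-10, - 7,-5,-4,  -  4, - 9/4, - 2,0,0,3/16,8/11,2,4,8 ] 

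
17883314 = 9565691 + 8317623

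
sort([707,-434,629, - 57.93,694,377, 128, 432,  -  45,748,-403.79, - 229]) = [-434, - 403.79, - 229 , - 57.93, - 45 , 128, 377, 432 , 629, 694, 707,748] 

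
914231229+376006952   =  1290238181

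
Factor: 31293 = 3^3*19^1*61^1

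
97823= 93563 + 4260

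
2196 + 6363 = 8559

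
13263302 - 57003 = 13206299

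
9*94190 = 847710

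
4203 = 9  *467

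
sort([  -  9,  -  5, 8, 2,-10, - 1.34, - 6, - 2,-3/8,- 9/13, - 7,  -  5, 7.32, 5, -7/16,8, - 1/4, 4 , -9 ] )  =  [  -  10, - 9, - 9,-7,  -  6 , -5, -5,-2, - 1.34,-9/13, - 7/16,  -  3/8, - 1/4, 2,4,5,7.32,8, 8]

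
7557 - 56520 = -48963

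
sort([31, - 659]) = [ - 659, 31]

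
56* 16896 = 946176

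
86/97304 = 43/48652 = 0.00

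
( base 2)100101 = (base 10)37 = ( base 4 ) 211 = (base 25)1c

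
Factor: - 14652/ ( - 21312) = 2^( - 4)*11^1= 11/16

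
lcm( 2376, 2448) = 80784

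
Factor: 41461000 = 2^3*5^3 * 7^1 * 5923^1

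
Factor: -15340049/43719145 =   -  5^( - 1)*19^1*31^( - 1 )*282059^(  -  1) * 807371^1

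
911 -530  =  381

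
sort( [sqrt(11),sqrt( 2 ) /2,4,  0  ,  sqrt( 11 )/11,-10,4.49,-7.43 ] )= [ - 10, - 7.43,0, sqrt(11 ) /11, sqrt (2)/2, sqrt( 11), 4,  4.49]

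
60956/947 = 60956/947 = 64.37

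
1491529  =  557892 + 933637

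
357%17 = 0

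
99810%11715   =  6090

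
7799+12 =7811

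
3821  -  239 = 3582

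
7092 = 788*9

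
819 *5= 4095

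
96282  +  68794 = 165076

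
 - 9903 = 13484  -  23387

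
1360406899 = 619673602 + 740733297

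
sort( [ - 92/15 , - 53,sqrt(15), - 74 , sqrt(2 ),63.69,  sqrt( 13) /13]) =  [ - 74, -53 , - 92/15,sqrt (13 )/13,sqrt( 2 ),sqrt(15), 63.69]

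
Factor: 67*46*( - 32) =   -  98624 = -2^6*23^1*67^1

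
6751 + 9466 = 16217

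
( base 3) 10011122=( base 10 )2312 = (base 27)34h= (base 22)4H2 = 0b100100001000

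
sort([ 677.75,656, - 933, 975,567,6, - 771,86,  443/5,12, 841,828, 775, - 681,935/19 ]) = [-933, - 771, - 681,6,12,935/19,86, 443/5,567,656, 677.75,775,  828,841, 975 ] 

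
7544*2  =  15088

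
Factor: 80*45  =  3600 = 2^4 * 3^2*5^2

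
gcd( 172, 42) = 2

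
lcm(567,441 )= 3969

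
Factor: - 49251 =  - 3^1*16417^1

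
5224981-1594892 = 3630089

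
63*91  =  5733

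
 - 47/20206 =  - 1 + 20159/20206 = - 0.00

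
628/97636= 157/24409 = 0.01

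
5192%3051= 2141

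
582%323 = 259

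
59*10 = 590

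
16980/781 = 21 + 579/781= 21.74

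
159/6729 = 53/2243 = 0.02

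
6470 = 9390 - 2920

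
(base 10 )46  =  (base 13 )37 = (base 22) 22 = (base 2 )101110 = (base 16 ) 2E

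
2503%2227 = 276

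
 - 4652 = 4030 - 8682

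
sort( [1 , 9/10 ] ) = [9/10 , 1 ]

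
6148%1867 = 547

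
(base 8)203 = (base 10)131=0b10000011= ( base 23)5g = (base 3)11212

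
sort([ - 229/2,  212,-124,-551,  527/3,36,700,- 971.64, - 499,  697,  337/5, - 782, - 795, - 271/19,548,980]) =[ - 971.64, - 795,-782, - 551,-499, - 124, - 229/2, - 271/19,36,337/5,527/3  ,  212 , 548,697,700,980 ]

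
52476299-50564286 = 1912013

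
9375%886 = 515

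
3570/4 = 892 + 1/2=892.50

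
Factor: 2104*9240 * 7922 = 154011285120 = 2^7*3^1*5^1 * 7^1*11^1*17^1*233^1 *263^1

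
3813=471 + 3342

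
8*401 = 3208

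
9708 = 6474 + 3234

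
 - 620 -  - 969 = 349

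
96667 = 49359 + 47308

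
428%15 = 8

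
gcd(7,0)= 7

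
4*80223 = 320892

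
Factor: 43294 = 2^1*21647^1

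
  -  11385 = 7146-18531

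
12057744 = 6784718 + 5273026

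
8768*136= 1192448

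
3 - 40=-37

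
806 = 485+321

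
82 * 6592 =540544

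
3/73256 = 3/73256 =0.00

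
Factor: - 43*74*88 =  - 2^4*11^1 *37^1 * 43^1 = -280016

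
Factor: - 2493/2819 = - 3^2 * 277^1  *  2819^( - 1)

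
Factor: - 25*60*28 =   -  2^4*3^1* 5^3* 7^1  =  - 42000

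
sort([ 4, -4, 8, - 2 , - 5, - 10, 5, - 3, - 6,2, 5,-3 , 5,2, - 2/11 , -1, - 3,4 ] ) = [ - 10,-6 ,  -  5 , - 4,  -  3  , - 3, - 3,-2,-1, - 2/11, 2,2, 4, 4,5 , 5,  5, 8]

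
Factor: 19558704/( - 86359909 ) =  - 2^4 * 3^1*11^1 * 17^1*2179^1*86359909^(-1)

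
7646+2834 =10480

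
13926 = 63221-49295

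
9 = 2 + 7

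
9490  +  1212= 10702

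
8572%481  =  395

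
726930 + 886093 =1613023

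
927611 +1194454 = 2122065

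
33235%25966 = 7269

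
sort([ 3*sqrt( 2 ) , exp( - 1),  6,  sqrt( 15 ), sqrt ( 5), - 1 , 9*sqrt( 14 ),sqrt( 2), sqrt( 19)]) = [-1 , exp( - 1 ),sqrt (2), sqrt( 5),  sqrt( 15),3*sqrt( 2),sqrt(19),  6 , 9* sqrt ( 14)]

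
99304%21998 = 11312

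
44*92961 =4090284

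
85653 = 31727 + 53926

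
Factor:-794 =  - 2^1*397^1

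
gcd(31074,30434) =2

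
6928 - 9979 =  - 3051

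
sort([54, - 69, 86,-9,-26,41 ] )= [ - 69, - 26, - 9, 41, 54, 86 ]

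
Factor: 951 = 3^1*317^1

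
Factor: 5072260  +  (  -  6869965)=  - 1797705 = - 3^2*5^1 * 7^1*13^1* 439^1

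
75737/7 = 75737/7 = 10819.57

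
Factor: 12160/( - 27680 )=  - 2^2*19^1 * 173^( - 1) = - 76/173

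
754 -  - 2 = 756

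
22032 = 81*272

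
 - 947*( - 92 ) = 87124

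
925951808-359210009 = 566741799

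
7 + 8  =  15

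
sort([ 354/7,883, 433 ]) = [ 354/7, 433,883 ] 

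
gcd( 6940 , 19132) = 4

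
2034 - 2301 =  - 267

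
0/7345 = 0 = 0.00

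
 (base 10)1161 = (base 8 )2211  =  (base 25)1LB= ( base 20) 2I1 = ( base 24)209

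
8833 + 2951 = 11784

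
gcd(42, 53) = 1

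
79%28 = 23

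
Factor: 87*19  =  1653 = 3^1*19^1*29^1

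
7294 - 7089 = 205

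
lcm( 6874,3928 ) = 27496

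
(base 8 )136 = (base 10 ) 94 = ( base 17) 59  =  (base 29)37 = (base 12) 7A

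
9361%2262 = 313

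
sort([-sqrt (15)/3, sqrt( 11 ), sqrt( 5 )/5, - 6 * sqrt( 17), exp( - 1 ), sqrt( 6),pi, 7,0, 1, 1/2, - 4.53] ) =[-6*sqrt( 17 ), -4.53,-sqrt (15)/3 , 0, exp( - 1 ),sqrt(5) /5, 1/2, 1, sqrt( 6 ), pi, sqrt( 11), 7 ]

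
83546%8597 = 6173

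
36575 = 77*475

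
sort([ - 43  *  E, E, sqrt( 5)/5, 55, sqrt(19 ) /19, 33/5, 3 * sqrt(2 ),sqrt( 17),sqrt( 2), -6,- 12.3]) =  [ - 43 *E, - 12.3, -6, sqrt( 19)/19, sqrt(5 ) /5, sqrt(2) , E,  sqrt( 17), 3*sqrt( 2 ), 33/5, 55 ] 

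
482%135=77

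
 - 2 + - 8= - 10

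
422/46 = 211/23  =  9.17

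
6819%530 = 459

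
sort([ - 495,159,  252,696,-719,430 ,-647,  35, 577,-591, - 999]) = [ - 999 , - 719 , - 647, - 591, - 495,35, 159,252,430, 577, 696 ] 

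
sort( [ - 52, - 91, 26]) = [ - 91, - 52, 26 ]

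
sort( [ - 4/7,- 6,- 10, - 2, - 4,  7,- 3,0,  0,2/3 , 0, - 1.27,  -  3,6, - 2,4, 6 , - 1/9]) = [  -  10, - 6, - 4, - 3, - 3, - 2, - 2, - 1.27,- 4/7,-1/9, 0, 0,0,2/3, 4,6,6,  7]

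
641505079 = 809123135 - 167618056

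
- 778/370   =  -389/185 = - 2.10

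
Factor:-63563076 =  - 2^2 * 3^3*23^1*25589^1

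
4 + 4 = 8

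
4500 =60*75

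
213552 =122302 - -91250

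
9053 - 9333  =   - 280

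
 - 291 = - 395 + 104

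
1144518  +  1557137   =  2701655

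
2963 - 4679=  - 1716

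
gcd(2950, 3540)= 590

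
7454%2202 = 848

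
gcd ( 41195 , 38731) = 77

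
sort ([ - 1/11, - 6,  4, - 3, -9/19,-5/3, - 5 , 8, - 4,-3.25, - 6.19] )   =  [-6.19,-6, - 5,- 4, - 3.25, - 3, - 5/3, - 9/19, - 1/11, 4,  8]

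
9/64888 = 9/64888 = 0.00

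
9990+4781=14771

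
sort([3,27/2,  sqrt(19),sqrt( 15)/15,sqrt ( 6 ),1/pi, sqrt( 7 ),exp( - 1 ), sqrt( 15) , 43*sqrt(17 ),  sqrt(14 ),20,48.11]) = [sqrt (15) /15,1/pi,exp (  -  1),sqrt (6 ), sqrt (7),3, sqrt(14 ),sqrt( 15),sqrt(19),27/2,20,48.11,43*sqrt( 17)]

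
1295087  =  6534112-5239025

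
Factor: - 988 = - 2^2*13^1*19^1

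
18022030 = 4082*4415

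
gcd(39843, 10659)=57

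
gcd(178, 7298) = 178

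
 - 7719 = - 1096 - 6623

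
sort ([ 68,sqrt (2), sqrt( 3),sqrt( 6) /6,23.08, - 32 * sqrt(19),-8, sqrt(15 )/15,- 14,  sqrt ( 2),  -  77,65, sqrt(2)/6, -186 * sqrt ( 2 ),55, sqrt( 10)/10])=[  -  186 *sqrt( 2 ),-32*sqrt( 19), - 77,-14, - 8, sqrt ( 2)/6, sqrt(15)/15, sqrt(10)/10 , sqrt(6 ) /6, sqrt(2),sqrt(2 ),  sqrt( 3), 23.08, 55,65, 68] 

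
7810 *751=5865310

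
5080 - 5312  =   - 232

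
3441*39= 134199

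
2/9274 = 1/4637  =  0.00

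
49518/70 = 707 + 2/5= 707.40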